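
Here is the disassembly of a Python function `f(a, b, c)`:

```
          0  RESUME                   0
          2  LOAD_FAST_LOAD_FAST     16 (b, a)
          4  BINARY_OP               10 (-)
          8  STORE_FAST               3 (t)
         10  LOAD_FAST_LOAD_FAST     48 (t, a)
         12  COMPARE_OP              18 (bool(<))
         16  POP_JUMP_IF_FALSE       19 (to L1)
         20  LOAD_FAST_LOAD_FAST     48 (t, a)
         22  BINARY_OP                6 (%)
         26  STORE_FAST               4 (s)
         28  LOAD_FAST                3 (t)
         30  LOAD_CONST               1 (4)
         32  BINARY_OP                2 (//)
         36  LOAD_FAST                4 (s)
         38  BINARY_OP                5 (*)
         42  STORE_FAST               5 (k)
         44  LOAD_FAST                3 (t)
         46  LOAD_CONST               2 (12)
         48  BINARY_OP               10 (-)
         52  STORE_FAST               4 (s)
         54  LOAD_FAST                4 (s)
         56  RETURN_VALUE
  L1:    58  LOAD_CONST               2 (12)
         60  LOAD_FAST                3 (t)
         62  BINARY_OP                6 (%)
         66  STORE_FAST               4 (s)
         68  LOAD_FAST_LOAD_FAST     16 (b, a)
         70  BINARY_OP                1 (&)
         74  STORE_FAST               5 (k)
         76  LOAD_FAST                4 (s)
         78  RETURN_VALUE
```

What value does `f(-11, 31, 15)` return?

12

LOAD_FAST_LOAD_FAST b,a → push 31,-11. Stack: [31, -11]
BINARY_OP - → 31 - -11 = 42. Stack: [42]
STORE_FAST t → t=42. Stack: []
LOAD_FAST_LOAD_FAST t,a → push 42,-11. Stack: [42, -11]
COMPARE_OP bool(<) → 42 vs -11 = False. Stack: [False]
POP_JUMP_IF_FALSE → pop False; jump. Stack: []
LOAD_CONST → push 12. Stack: [12]
LOAD_FAST t → push 42. Stack: [12, 42]
BINARY_OP % → 12 % 42 = 12. Stack: [12]
STORE_FAST s → s=12. Stack: []
LOAD_FAST_LOAD_FAST b,a → push 31,-11. Stack: [31, -11]
BINARY_OP & → 31 & -11 = 21. Stack: [21]
STORE_FAST k → k=21. Stack: []
LOAD_FAST s → push 12. Stack: [12]
RETURN_VALUE → return 12.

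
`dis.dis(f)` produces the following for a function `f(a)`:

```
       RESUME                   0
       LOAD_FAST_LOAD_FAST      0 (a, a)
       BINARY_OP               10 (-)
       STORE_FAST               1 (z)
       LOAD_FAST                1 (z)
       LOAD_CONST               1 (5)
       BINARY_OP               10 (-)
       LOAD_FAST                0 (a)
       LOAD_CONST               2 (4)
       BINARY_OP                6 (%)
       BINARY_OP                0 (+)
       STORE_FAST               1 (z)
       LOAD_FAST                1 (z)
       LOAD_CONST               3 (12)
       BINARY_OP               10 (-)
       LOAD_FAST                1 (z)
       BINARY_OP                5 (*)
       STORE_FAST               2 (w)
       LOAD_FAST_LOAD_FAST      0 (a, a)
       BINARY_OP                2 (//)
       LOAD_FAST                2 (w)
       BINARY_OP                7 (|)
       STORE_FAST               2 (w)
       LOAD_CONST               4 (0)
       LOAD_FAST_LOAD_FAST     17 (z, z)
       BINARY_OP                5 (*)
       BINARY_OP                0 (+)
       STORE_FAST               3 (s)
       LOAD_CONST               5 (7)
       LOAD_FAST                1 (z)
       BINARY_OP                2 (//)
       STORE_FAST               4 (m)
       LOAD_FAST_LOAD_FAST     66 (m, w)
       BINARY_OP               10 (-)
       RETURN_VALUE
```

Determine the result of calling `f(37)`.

-67

LOAD_FAST_LOAD_FAST a,a → push 37,37. Stack: [37, 37]
BINARY_OP - → 37 - 37 = 0. Stack: [0]
STORE_FAST z → z=0. Stack: []
LOAD_FAST z → push 0. Stack: [0]
LOAD_CONST → push 5. Stack: [0, 5]
BINARY_OP - → 0 - 5 = -5. Stack: [-5]
LOAD_FAST a → push 37. Stack: [-5, 37]
LOAD_CONST → push 4. Stack: [-5, 37, 4]
BINARY_OP % → 37 % 4 = 1. Stack: [-5, 1]
BINARY_OP + → -5 + 1 = -4. Stack: [-4]
STORE_FAST z → z=-4. Stack: []
LOAD_FAST z → push -4. Stack: [-4]
LOAD_CONST → push 12. Stack: [-4, 12]
BINARY_OP - → -4 - 12 = -16. Stack: [-16]
LOAD_FAST z → push -4. Stack: [-16, -4]
BINARY_OP * → -16 * -4 = 64. Stack: [64]
STORE_FAST w → w=64. Stack: []
LOAD_FAST_LOAD_FAST a,a → push 37,37. Stack: [37, 37]
BINARY_OP // → 37 // 37 = 1. Stack: [1]
LOAD_FAST w → push 64. Stack: [1, 64]
BINARY_OP | → 1 | 64 = 65. Stack: [65]
STORE_FAST w → w=65. Stack: []
LOAD_CONST → push 0. Stack: [0]
LOAD_FAST_LOAD_FAST z,z → push -4,-4. Stack: [0, -4, -4]
BINARY_OP * → -4 * -4 = 16. Stack: [0, 16]
BINARY_OP + → 0 + 16 = 16. Stack: [16]
STORE_FAST s → s=16. Stack: []
LOAD_CONST → push 7. Stack: [7]
LOAD_FAST z → push -4. Stack: [7, -4]
BINARY_OP // → 7 // -4 = -2. Stack: [-2]
STORE_FAST m → m=-2. Stack: []
LOAD_FAST_LOAD_FAST m,w → push -2,65. Stack: [-2, 65]
BINARY_OP - → -2 - 65 = -67. Stack: [-67]
RETURN_VALUE → return -67.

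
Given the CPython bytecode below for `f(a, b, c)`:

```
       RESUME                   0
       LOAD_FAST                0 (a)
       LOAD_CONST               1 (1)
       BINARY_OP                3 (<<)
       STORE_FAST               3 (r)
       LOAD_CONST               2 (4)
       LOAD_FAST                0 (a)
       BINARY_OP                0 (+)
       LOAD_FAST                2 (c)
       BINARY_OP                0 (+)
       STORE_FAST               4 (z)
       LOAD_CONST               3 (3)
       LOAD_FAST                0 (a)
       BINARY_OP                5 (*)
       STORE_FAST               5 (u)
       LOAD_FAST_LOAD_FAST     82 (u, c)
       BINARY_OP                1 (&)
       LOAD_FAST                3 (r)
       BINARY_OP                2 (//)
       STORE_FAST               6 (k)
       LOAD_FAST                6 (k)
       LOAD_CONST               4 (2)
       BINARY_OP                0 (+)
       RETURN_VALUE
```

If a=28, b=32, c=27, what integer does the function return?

LOAD_FAST a → push 28. Stack: [28]
LOAD_CONST → push 1. Stack: [28, 1]
BINARY_OP << → 28 << 1 = 56. Stack: [56]
STORE_FAST r → r=56. Stack: []
LOAD_CONST → push 4. Stack: [4]
LOAD_FAST a → push 28. Stack: [4, 28]
BINARY_OP + → 4 + 28 = 32. Stack: [32]
LOAD_FAST c → push 27. Stack: [32, 27]
BINARY_OP + → 32 + 27 = 59. Stack: [59]
STORE_FAST z → z=59. Stack: []
LOAD_CONST → push 3. Stack: [3]
LOAD_FAST a → push 28. Stack: [3, 28]
BINARY_OP * → 3 * 28 = 84. Stack: [84]
STORE_FAST u → u=84. Stack: []
LOAD_FAST_LOAD_FAST u,c → push 84,27. Stack: [84, 27]
BINARY_OP & → 84 & 27 = 16. Stack: [16]
LOAD_FAST r → push 56. Stack: [16, 56]
BINARY_OP // → 16 // 56 = 0. Stack: [0]
STORE_FAST k → k=0. Stack: []
LOAD_FAST k → push 0. Stack: [0]
LOAD_CONST → push 2. Stack: [0, 2]
BINARY_OP + → 0 + 2 = 2. Stack: [2]
RETURN_VALUE → return 2.

2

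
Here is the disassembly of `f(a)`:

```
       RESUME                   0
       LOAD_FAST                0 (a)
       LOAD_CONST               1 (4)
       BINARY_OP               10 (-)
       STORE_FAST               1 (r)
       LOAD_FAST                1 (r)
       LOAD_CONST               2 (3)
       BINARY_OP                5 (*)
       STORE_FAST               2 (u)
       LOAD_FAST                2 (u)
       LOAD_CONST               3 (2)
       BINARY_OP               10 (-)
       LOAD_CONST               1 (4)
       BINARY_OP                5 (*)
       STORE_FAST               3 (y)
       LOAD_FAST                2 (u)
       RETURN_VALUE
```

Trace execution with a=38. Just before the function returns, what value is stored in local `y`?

400

LOAD_FAST a → push 38. Stack: [38]
LOAD_CONST → push 4. Stack: [38, 4]
BINARY_OP - → 38 - 4 = 34. Stack: [34]
STORE_FAST r → r=34. Stack: []
LOAD_FAST r → push 34. Stack: [34]
LOAD_CONST → push 3. Stack: [34, 3]
BINARY_OP * → 34 * 3 = 102. Stack: [102]
STORE_FAST u → u=102. Stack: []
LOAD_FAST u → push 102. Stack: [102]
LOAD_CONST → push 2. Stack: [102, 2]
BINARY_OP - → 102 - 2 = 100. Stack: [100]
LOAD_CONST → push 4. Stack: [100, 4]
BINARY_OP * → 100 * 4 = 400. Stack: [400]
STORE_FAST y → y=400. Stack: []
LOAD_FAST u → push 102. Stack: [102]
RETURN_VALUE → return 102.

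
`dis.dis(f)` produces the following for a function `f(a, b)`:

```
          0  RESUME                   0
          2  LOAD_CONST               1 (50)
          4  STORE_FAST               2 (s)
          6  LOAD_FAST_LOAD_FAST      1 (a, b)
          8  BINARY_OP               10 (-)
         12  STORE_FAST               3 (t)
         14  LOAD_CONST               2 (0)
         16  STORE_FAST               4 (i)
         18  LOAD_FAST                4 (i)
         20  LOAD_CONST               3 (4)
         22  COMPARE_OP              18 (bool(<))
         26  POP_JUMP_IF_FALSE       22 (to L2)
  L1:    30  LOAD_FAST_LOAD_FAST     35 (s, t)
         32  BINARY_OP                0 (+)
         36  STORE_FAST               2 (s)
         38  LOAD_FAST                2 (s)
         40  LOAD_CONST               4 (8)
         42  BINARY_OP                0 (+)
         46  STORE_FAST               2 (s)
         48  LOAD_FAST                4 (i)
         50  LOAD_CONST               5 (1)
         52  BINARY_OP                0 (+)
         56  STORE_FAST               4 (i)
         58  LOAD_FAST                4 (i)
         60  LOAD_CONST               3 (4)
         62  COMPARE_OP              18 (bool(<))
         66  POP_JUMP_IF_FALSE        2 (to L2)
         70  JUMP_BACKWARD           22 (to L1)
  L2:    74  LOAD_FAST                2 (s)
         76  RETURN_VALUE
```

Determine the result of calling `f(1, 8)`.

LOAD_CONST → push 50
STORE_FAST s → s=50
LOAD_FAST_LOAD_FAST a,b → push 1,8
BINARY_OP - → 1 - 8 = -7
STORE_FAST t → t=-7
LOAD_CONST → push 0
STORE_FAST i → i=0
LOAD_FAST i → push 0
LOAD_CONST → push 4
COMPARE_OP bool(<) → 0 vs 4 = True
POP_JUMP_IF_FALSE → pop True; no jump
LOAD_FAST_LOAD_FAST s,t → push 50,-7
BINARY_OP + → 50 + -7 = 43
STORE_FAST s → s=43
LOAD_FAST s → push 43
LOAD_CONST → push 8
BINARY_OP + → 43 + 8 = 51
STORE_FAST s → s=51
LOAD_FAST i → push 0
LOAD_CONST → push 1
BINARY_OP + → 0 + 1 = 1
STORE_FAST i → i=1
LOAD_FAST i → push 1
LOAD_CONST → push 4
COMPARE_OP bool(<) → 1 vs 4 = True
POP_JUMP_IF_FALSE → pop True; no jump
LOAD_FAST_LOAD_FAST s,t → push 51,-7
BINARY_OP + → 51 + -7 = 44
STORE_FAST s → s=44
LOAD_FAST s → push 44
LOAD_CONST → push 8
BINARY_OP + → 44 + 8 = 52
STORE_FAST s → s=52
LOAD_FAST i → push 1
LOAD_CONST → push 1
BINARY_OP + → 1 + 1 = 2
STORE_FAST i → i=2
LOAD_FAST i → push 2
LOAD_CONST → push 4
COMPARE_OP bool(<) → 2 vs 4 = True
POP_JUMP_IF_FALSE → pop True; no jump
LOAD_FAST_LOAD_FAST s,t → push 52,-7
BINARY_OP + → 52 + -7 = 45
STORE_FAST s → s=45
LOAD_FAST s → push 45
LOAD_CONST → push 8
BINARY_OP + → 45 + 8 = 53
STORE_FAST s → s=53
LOAD_FAST i → push 2
LOAD_CONST → push 1
BINARY_OP + → 2 + 1 = 3
STORE_FAST i → i=3
LOAD_FAST i → push 3
LOAD_CONST → push 4
COMPARE_OP bool(<) → 3 vs 4 = True
POP_JUMP_IF_FALSE → pop True; no jump
LOAD_FAST_LOAD_FAST s,t → push 53,-7
BINARY_OP + → 53 + -7 = 46
STORE_FAST s → s=46
LOAD_FAST s → push 46
LOAD_CONST → push 8
BINARY_OP + → 46 + 8 = 54
STORE_FAST s → s=54
LOAD_FAST i → push 3
LOAD_CONST → push 1
BINARY_OP + → 3 + 1 = 4
STORE_FAST i → i=4
LOAD_FAST i → push 4
LOAD_CONST → push 4
COMPARE_OP bool(<) → 4 vs 4 = False
POP_JUMP_IF_FALSE → pop False; jump
LOAD_FAST s → push 54
RETURN_VALUE → return 54.

54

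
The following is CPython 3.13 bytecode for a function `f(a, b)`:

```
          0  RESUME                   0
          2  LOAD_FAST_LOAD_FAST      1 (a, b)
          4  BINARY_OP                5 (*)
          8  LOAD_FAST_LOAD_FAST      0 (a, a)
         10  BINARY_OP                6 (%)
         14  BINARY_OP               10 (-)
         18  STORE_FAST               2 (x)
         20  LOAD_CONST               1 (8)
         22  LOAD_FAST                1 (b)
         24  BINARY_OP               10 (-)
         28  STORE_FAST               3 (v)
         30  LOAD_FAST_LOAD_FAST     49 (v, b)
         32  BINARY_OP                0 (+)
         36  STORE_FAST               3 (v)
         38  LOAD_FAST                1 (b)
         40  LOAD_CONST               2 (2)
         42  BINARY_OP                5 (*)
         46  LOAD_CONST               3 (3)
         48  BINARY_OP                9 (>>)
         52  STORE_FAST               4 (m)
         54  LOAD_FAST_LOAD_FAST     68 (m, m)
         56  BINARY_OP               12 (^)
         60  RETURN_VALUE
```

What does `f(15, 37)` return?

LOAD_FAST_LOAD_FAST a,b → push 15,37. Stack: [15, 37]
BINARY_OP * → 15 * 37 = 555. Stack: [555]
LOAD_FAST_LOAD_FAST a,a → push 15,15. Stack: [555, 15, 15]
BINARY_OP % → 15 % 15 = 0. Stack: [555, 0]
BINARY_OP - → 555 - 0 = 555. Stack: [555]
STORE_FAST x → x=555. Stack: []
LOAD_CONST → push 8. Stack: [8]
LOAD_FAST b → push 37. Stack: [8, 37]
BINARY_OP - → 8 - 37 = -29. Stack: [-29]
STORE_FAST v → v=-29. Stack: []
LOAD_FAST_LOAD_FAST v,b → push -29,37. Stack: [-29, 37]
BINARY_OP + → -29 + 37 = 8. Stack: [8]
STORE_FAST v → v=8. Stack: []
LOAD_FAST b → push 37. Stack: [37]
LOAD_CONST → push 2. Stack: [37, 2]
BINARY_OP * → 37 * 2 = 74. Stack: [74]
LOAD_CONST → push 3. Stack: [74, 3]
BINARY_OP >> → 74 >> 3 = 9. Stack: [9]
STORE_FAST m → m=9. Stack: []
LOAD_FAST_LOAD_FAST m,m → push 9,9. Stack: [9, 9]
BINARY_OP ^ → 9 ^ 9 = 0. Stack: [0]
RETURN_VALUE → return 0.

0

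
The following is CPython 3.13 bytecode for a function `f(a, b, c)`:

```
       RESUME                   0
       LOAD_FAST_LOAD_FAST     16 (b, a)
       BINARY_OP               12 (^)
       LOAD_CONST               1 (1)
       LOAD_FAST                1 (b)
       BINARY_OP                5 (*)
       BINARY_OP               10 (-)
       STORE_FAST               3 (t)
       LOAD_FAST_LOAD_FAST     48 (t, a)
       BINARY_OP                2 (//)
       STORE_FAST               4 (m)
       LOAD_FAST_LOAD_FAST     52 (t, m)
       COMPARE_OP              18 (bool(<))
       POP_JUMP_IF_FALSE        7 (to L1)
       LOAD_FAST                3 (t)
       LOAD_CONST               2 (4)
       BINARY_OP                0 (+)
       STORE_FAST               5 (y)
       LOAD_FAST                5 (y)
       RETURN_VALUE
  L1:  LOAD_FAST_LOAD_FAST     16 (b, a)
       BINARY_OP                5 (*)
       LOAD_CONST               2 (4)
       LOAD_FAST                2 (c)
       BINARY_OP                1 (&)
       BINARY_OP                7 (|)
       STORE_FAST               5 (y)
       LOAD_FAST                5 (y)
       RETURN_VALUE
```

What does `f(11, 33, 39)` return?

367

LOAD_FAST_LOAD_FAST b,a → push 33,11. Stack: [33, 11]
BINARY_OP ^ → 33 ^ 11 = 42. Stack: [42]
LOAD_CONST → push 1. Stack: [42, 1]
LOAD_FAST b → push 33. Stack: [42, 1, 33]
BINARY_OP * → 1 * 33 = 33. Stack: [42, 33]
BINARY_OP - → 42 - 33 = 9. Stack: [9]
STORE_FAST t → t=9. Stack: []
LOAD_FAST_LOAD_FAST t,a → push 9,11. Stack: [9, 11]
BINARY_OP // → 9 // 11 = 0. Stack: [0]
STORE_FAST m → m=0. Stack: []
LOAD_FAST_LOAD_FAST t,m → push 9,0. Stack: [9, 0]
COMPARE_OP bool(<) → 9 vs 0 = False. Stack: [False]
POP_JUMP_IF_FALSE → pop False; jump. Stack: []
LOAD_FAST_LOAD_FAST b,a → push 33,11. Stack: [33, 11]
BINARY_OP * → 33 * 11 = 363. Stack: [363]
LOAD_CONST → push 4. Stack: [363, 4]
LOAD_FAST c → push 39. Stack: [363, 4, 39]
BINARY_OP & → 4 & 39 = 4. Stack: [363, 4]
BINARY_OP | → 363 | 4 = 367. Stack: [367]
STORE_FAST y → y=367. Stack: []
LOAD_FAST y → push 367. Stack: [367]
RETURN_VALUE → return 367.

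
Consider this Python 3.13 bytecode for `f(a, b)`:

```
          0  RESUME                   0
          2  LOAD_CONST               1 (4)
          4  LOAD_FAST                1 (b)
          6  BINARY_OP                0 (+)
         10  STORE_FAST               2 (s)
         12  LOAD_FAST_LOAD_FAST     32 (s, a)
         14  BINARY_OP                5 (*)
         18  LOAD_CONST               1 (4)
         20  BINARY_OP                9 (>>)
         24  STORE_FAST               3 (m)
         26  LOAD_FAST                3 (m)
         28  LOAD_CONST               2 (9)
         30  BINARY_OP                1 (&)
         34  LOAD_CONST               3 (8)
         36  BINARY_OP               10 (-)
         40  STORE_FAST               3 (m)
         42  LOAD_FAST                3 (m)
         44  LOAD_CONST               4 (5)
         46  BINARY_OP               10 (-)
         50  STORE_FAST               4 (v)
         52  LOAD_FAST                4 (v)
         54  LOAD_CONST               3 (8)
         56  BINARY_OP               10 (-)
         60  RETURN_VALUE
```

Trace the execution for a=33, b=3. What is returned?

LOAD_CONST → push 4. Stack: [4]
LOAD_FAST b → push 3. Stack: [4, 3]
BINARY_OP + → 4 + 3 = 7. Stack: [7]
STORE_FAST s → s=7. Stack: []
LOAD_FAST_LOAD_FAST s,a → push 7,33. Stack: [7, 33]
BINARY_OP * → 7 * 33 = 231. Stack: [231]
LOAD_CONST → push 4. Stack: [231, 4]
BINARY_OP >> → 231 >> 4 = 14. Stack: [14]
STORE_FAST m → m=14. Stack: []
LOAD_FAST m → push 14. Stack: [14]
LOAD_CONST → push 9. Stack: [14, 9]
BINARY_OP & → 14 & 9 = 8. Stack: [8]
LOAD_CONST → push 8. Stack: [8, 8]
BINARY_OP - → 8 - 8 = 0. Stack: [0]
STORE_FAST m → m=0. Stack: []
LOAD_FAST m → push 0. Stack: [0]
LOAD_CONST → push 5. Stack: [0, 5]
BINARY_OP - → 0 - 5 = -5. Stack: [-5]
STORE_FAST v → v=-5. Stack: []
LOAD_FAST v → push -5. Stack: [-5]
LOAD_CONST → push 8. Stack: [-5, 8]
BINARY_OP - → -5 - 8 = -13. Stack: [-13]
RETURN_VALUE → return -13.

-13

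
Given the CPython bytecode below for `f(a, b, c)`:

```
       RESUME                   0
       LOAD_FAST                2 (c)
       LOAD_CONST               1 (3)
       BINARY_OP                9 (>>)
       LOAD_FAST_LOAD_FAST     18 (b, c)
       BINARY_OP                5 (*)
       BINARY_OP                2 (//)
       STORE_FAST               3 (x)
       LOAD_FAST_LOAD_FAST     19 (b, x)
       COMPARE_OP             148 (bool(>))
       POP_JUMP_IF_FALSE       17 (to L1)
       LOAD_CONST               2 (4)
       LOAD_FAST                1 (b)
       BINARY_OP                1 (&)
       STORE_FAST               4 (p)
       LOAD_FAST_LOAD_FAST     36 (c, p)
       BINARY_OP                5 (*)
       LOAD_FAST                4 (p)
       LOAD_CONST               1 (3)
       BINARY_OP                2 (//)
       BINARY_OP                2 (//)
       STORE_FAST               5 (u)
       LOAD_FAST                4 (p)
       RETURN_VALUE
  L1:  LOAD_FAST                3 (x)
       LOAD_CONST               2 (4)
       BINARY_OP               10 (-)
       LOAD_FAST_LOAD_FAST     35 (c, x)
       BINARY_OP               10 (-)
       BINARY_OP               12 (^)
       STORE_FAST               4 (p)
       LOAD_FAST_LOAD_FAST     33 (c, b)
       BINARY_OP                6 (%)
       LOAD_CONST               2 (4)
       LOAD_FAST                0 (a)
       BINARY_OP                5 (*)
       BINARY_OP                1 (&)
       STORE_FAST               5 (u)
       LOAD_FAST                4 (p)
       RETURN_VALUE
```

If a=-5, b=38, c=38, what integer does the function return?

LOAD_FAST c → push 38. Stack: [38]
LOAD_CONST → push 3. Stack: [38, 3]
BINARY_OP >> → 38 >> 3 = 4. Stack: [4]
LOAD_FAST_LOAD_FAST b,c → push 38,38. Stack: [4, 38, 38]
BINARY_OP * → 38 * 38 = 1444. Stack: [4, 1444]
BINARY_OP // → 4 // 1444 = 0. Stack: [0]
STORE_FAST x → x=0. Stack: []
LOAD_FAST_LOAD_FAST b,x → push 38,0. Stack: [38, 0]
COMPARE_OP bool(>) → 38 vs 0 = True. Stack: [True]
POP_JUMP_IF_FALSE → pop True; no jump. Stack: []
LOAD_CONST → push 4. Stack: [4]
LOAD_FAST b → push 38. Stack: [4, 38]
BINARY_OP & → 4 & 38 = 4. Stack: [4]
STORE_FAST p → p=4. Stack: []
LOAD_FAST_LOAD_FAST c,p → push 38,4. Stack: [38, 4]
BINARY_OP * → 38 * 4 = 152. Stack: [152]
LOAD_FAST p → push 4. Stack: [152, 4]
LOAD_CONST → push 3. Stack: [152, 4, 3]
BINARY_OP // → 4 // 3 = 1. Stack: [152, 1]
BINARY_OP // → 152 // 1 = 152. Stack: [152]
STORE_FAST u → u=152. Stack: []
LOAD_FAST p → push 4. Stack: [4]
RETURN_VALUE → return 4.

4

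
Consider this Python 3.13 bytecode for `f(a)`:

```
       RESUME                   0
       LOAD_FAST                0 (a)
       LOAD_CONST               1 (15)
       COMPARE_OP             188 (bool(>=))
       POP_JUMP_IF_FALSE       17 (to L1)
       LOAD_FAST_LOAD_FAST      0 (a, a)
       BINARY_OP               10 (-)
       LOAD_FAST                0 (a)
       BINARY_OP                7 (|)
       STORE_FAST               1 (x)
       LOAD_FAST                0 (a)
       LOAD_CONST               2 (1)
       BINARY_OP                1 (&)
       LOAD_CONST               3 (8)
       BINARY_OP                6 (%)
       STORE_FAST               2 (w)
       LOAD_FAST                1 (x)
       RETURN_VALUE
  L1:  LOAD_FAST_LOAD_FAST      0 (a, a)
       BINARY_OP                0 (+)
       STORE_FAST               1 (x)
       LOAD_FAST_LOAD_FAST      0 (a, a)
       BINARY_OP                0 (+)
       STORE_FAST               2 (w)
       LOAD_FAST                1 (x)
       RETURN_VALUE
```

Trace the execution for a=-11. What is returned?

-22

LOAD_FAST a → push -11. Stack: [-11]
LOAD_CONST → push 15. Stack: [-11, 15]
COMPARE_OP bool(>=) → -11 vs 15 = False. Stack: [False]
POP_JUMP_IF_FALSE → pop False; jump. Stack: []
LOAD_FAST_LOAD_FAST a,a → push -11,-11. Stack: [-11, -11]
BINARY_OP + → -11 + -11 = -22. Stack: [-22]
STORE_FAST x → x=-22. Stack: []
LOAD_FAST_LOAD_FAST a,a → push -11,-11. Stack: [-11, -11]
BINARY_OP + → -11 + -11 = -22. Stack: [-22]
STORE_FAST w → w=-22. Stack: []
LOAD_FAST x → push -22. Stack: [-22]
RETURN_VALUE → return -22.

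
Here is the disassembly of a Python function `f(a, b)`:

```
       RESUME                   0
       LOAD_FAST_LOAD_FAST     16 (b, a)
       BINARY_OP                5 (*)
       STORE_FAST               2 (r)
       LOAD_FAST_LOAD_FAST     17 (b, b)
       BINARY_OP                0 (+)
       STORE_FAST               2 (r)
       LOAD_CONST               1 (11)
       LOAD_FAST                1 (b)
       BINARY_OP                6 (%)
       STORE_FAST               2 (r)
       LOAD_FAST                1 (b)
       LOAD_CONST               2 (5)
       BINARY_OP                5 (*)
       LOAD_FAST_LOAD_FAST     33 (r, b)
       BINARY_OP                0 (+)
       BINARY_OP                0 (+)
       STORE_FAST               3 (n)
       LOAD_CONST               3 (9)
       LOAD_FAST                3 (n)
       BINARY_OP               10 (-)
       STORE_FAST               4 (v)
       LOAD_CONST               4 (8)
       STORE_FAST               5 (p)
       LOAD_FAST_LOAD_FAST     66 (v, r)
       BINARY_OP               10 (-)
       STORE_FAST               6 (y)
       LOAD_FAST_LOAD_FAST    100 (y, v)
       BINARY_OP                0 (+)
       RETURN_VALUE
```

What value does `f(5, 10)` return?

LOAD_FAST_LOAD_FAST b,a → push 10,5. Stack: [10, 5]
BINARY_OP * → 10 * 5 = 50. Stack: [50]
STORE_FAST r → r=50. Stack: []
LOAD_FAST_LOAD_FAST b,b → push 10,10. Stack: [10, 10]
BINARY_OP + → 10 + 10 = 20. Stack: [20]
STORE_FAST r → r=20. Stack: []
LOAD_CONST → push 11. Stack: [11]
LOAD_FAST b → push 10. Stack: [11, 10]
BINARY_OP % → 11 % 10 = 1. Stack: [1]
STORE_FAST r → r=1. Stack: []
LOAD_FAST b → push 10. Stack: [10]
LOAD_CONST → push 5. Stack: [10, 5]
BINARY_OP * → 10 * 5 = 50. Stack: [50]
LOAD_FAST_LOAD_FAST r,b → push 1,10. Stack: [50, 1, 10]
BINARY_OP + → 1 + 10 = 11. Stack: [50, 11]
BINARY_OP + → 50 + 11 = 61. Stack: [61]
STORE_FAST n → n=61. Stack: []
LOAD_CONST → push 9. Stack: [9]
LOAD_FAST n → push 61. Stack: [9, 61]
BINARY_OP - → 9 - 61 = -52. Stack: [-52]
STORE_FAST v → v=-52. Stack: []
LOAD_CONST → push 8. Stack: [8]
STORE_FAST p → p=8. Stack: []
LOAD_FAST_LOAD_FAST v,r → push -52,1. Stack: [-52, 1]
BINARY_OP - → -52 - 1 = -53. Stack: [-53]
STORE_FAST y → y=-53. Stack: []
LOAD_FAST_LOAD_FAST y,v → push -53,-52. Stack: [-53, -52]
BINARY_OP + → -53 + -52 = -105. Stack: [-105]
RETURN_VALUE → return -105.

-105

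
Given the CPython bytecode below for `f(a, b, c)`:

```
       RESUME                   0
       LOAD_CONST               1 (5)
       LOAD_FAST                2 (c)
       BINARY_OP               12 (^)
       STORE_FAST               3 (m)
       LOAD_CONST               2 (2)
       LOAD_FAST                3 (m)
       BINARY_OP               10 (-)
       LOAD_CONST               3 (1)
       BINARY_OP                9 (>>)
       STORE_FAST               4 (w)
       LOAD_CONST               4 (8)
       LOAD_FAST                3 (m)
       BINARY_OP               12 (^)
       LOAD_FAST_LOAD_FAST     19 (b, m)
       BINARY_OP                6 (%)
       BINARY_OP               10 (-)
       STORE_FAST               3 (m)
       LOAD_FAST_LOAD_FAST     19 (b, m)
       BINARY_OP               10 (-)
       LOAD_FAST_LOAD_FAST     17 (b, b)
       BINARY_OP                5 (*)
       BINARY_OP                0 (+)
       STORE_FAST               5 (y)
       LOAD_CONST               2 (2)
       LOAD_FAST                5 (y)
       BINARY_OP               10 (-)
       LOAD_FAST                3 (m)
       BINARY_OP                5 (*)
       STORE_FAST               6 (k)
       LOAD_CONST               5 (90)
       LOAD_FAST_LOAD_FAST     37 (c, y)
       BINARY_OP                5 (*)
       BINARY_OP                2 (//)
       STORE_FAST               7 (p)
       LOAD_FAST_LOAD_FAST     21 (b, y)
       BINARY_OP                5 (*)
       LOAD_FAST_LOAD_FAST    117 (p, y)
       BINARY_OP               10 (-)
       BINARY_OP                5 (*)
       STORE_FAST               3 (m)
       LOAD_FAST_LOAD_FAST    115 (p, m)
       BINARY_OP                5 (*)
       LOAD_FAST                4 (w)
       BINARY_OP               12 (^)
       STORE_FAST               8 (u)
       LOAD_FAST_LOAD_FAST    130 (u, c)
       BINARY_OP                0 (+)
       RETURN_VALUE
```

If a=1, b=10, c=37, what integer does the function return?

22

LOAD_CONST → push 5. Stack: [5]
LOAD_FAST c → push 37. Stack: [5, 37]
BINARY_OP ^ → 5 ^ 37 = 32. Stack: [32]
STORE_FAST m → m=32. Stack: []
LOAD_CONST → push 2. Stack: [2]
LOAD_FAST m → push 32. Stack: [2, 32]
BINARY_OP - → 2 - 32 = -30. Stack: [-30]
LOAD_CONST → push 1. Stack: [-30, 1]
BINARY_OP >> → -30 >> 1 = -15. Stack: [-15]
STORE_FAST w → w=-15. Stack: []
LOAD_CONST → push 8. Stack: [8]
LOAD_FAST m → push 32. Stack: [8, 32]
BINARY_OP ^ → 8 ^ 32 = 40. Stack: [40]
LOAD_FAST_LOAD_FAST b,m → push 10,32. Stack: [40, 10, 32]
BINARY_OP % → 10 % 32 = 10. Stack: [40, 10]
BINARY_OP - → 40 - 10 = 30. Stack: [30]
STORE_FAST m → m=30. Stack: []
LOAD_FAST_LOAD_FAST b,m → push 10,30. Stack: [10, 30]
BINARY_OP - → 10 - 30 = -20. Stack: [-20]
LOAD_FAST_LOAD_FAST b,b → push 10,10. Stack: [-20, 10, 10]
BINARY_OP * → 10 * 10 = 100. Stack: [-20, 100]
BINARY_OP + → -20 + 100 = 80. Stack: [80]
STORE_FAST y → y=80. Stack: []
LOAD_CONST → push 2. Stack: [2]
LOAD_FAST y → push 80. Stack: [2, 80]
BINARY_OP - → 2 - 80 = -78. Stack: [-78]
LOAD_FAST m → push 30. Stack: [-78, 30]
BINARY_OP * → -78 * 30 = -2340. Stack: [-2340]
STORE_FAST k → k=-2340. Stack: []
LOAD_CONST → push 90. Stack: [90]
LOAD_FAST_LOAD_FAST c,y → push 37,80. Stack: [90, 37, 80]
BINARY_OP * → 37 * 80 = 2960. Stack: [90, 2960]
BINARY_OP // → 90 // 2960 = 0. Stack: [0]
STORE_FAST p → p=0. Stack: []
LOAD_FAST_LOAD_FAST b,y → push 10,80. Stack: [10, 80]
BINARY_OP * → 10 * 80 = 800. Stack: [800]
LOAD_FAST_LOAD_FAST p,y → push 0,80. Stack: [800, 0, 80]
BINARY_OP - → 0 - 80 = -80. Stack: [800, -80]
BINARY_OP * → 800 * -80 = -64000. Stack: [-64000]
STORE_FAST m → m=-64000. Stack: []
LOAD_FAST_LOAD_FAST p,m → push 0,-64000. Stack: [0, -64000]
BINARY_OP * → 0 * -64000 = 0. Stack: [0]
LOAD_FAST w → push -15. Stack: [0, -15]
BINARY_OP ^ → 0 ^ -15 = -15. Stack: [-15]
STORE_FAST u → u=-15. Stack: []
LOAD_FAST_LOAD_FAST u,c → push -15,37. Stack: [-15, 37]
BINARY_OP + → -15 + 37 = 22. Stack: [22]
RETURN_VALUE → return 22.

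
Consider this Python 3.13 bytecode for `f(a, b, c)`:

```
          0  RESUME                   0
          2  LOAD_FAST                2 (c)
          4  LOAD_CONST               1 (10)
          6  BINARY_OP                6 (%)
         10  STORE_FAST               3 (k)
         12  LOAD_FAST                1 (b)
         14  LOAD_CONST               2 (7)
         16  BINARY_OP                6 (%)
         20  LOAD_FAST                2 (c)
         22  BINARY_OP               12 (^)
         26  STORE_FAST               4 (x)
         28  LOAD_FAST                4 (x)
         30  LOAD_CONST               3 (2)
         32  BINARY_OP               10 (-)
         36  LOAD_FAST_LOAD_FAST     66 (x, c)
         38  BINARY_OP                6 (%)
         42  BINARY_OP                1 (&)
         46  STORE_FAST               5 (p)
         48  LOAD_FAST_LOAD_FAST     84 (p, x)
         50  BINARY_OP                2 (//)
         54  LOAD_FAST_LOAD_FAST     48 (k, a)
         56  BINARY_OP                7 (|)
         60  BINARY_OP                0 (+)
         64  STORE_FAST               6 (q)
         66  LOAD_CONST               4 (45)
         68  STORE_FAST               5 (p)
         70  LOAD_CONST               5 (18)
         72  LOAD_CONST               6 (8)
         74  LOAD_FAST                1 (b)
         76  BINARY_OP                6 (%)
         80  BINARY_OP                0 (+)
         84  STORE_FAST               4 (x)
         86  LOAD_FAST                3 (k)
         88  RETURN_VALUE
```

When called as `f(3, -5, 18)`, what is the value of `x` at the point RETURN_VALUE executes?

16

LOAD_FAST c → push 18. Stack: [18]
LOAD_CONST → push 10. Stack: [18, 10]
BINARY_OP % → 18 % 10 = 8. Stack: [8]
STORE_FAST k → k=8. Stack: []
LOAD_FAST b → push -5. Stack: [-5]
LOAD_CONST → push 7. Stack: [-5, 7]
BINARY_OP % → -5 % 7 = 2. Stack: [2]
LOAD_FAST c → push 18. Stack: [2, 18]
BINARY_OP ^ → 2 ^ 18 = 16. Stack: [16]
STORE_FAST x → x=16. Stack: []
LOAD_FAST x → push 16. Stack: [16]
LOAD_CONST → push 2. Stack: [16, 2]
BINARY_OP - → 16 - 2 = 14. Stack: [14]
LOAD_FAST_LOAD_FAST x,c → push 16,18. Stack: [14, 16, 18]
BINARY_OP % → 16 % 18 = 16. Stack: [14, 16]
BINARY_OP & → 14 & 16 = 0. Stack: [0]
STORE_FAST p → p=0. Stack: []
LOAD_FAST_LOAD_FAST p,x → push 0,16. Stack: [0, 16]
BINARY_OP // → 0 // 16 = 0. Stack: [0]
LOAD_FAST_LOAD_FAST k,a → push 8,3. Stack: [0, 8, 3]
BINARY_OP | → 8 | 3 = 11. Stack: [0, 11]
BINARY_OP + → 0 + 11 = 11. Stack: [11]
STORE_FAST q → q=11. Stack: []
LOAD_CONST → push 45. Stack: [45]
STORE_FAST p → p=45. Stack: []
LOAD_CONST → push 18. Stack: [18]
LOAD_CONST → push 8. Stack: [18, 8]
LOAD_FAST b → push -5. Stack: [18, 8, -5]
BINARY_OP % → 8 % -5 = -2. Stack: [18, -2]
BINARY_OP + → 18 + -2 = 16. Stack: [16]
STORE_FAST x → x=16. Stack: []
LOAD_FAST k → push 8. Stack: [8]
RETURN_VALUE → return 8.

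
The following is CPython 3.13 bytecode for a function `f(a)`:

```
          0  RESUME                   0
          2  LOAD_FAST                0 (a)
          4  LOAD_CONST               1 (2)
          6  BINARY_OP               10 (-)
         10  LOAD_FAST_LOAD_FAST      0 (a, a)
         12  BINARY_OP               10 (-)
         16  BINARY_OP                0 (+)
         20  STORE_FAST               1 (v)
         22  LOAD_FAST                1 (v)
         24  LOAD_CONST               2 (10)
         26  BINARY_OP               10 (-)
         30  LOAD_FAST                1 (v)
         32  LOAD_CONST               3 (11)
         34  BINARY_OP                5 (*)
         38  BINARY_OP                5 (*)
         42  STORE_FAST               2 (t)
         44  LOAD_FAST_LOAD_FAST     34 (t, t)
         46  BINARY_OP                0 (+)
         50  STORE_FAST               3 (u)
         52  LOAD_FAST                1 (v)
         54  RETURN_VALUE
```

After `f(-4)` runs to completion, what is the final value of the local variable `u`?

2112

LOAD_FAST a → push -4. Stack: [-4]
LOAD_CONST → push 2. Stack: [-4, 2]
BINARY_OP - → -4 - 2 = -6. Stack: [-6]
LOAD_FAST_LOAD_FAST a,a → push -4,-4. Stack: [-6, -4, -4]
BINARY_OP - → -4 - -4 = 0. Stack: [-6, 0]
BINARY_OP + → -6 + 0 = -6. Stack: [-6]
STORE_FAST v → v=-6. Stack: []
LOAD_FAST v → push -6. Stack: [-6]
LOAD_CONST → push 10. Stack: [-6, 10]
BINARY_OP - → -6 - 10 = -16. Stack: [-16]
LOAD_FAST v → push -6. Stack: [-16, -6]
LOAD_CONST → push 11. Stack: [-16, -6, 11]
BINARY_OP * → -6 * 11 = -66. Stack: [-16, -66]
BINARY_OP * → -16 * -66 = 1056. Stack: [1056]
STORE_FAST t → t=1056. Stack: []
LOAD_FAST_LOAD_FAST t,t → push 1056,1056. Stack: [1056, 1056]
BINARY_OP + → 1056 + 1056 = 2112. Stack: [2112]
STORE_FAST u → u=2112. Stack: []
LOAD_FAST v → push -6. Stack: [-6]
RETURN_VALUE → return -6.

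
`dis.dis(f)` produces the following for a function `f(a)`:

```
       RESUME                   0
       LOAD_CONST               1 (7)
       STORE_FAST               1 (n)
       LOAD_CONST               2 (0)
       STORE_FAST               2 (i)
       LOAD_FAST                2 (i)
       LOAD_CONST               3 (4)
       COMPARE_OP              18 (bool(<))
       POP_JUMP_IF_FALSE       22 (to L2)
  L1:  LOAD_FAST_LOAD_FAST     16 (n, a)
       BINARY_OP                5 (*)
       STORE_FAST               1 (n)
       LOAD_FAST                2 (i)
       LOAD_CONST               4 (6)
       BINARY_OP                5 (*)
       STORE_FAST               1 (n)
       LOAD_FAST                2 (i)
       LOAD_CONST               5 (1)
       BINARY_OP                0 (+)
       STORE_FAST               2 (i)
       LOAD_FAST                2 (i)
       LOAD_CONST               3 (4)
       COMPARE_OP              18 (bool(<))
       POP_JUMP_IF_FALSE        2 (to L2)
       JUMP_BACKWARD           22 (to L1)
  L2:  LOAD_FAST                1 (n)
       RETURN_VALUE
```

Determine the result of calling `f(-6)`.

LOAD_CONST → push 7
STORE_FAST n → n=7
LOAD_CONST → push 0
STORE_FAST i → i=0
LOAD_FAST i → push 0
LOAD_CONST → push 4
COMPARE_OP bool(<) → 0 vs 4 = True
POP_JUMP_IF_FALSE → pop True; no jump
LOAD_FAST_LOAD_FAST n,a → push 7,-6
BINARY_OP * → 7 * -6 = -42
STORE_FAST n → n=-42
LOAD_FAST i → push 0
LOAD_CONST → push 6
BINARY_OP * → 0 * 6 = 0
STORE_FAST n → n=0
LOAD_FAST i → push 0
LOAD_CONST → push 1
BINARY_OP + → 0 + 1 = 1
STORE_FAST i → i=1
LOAD_FAST i → push 1
LOAD_CONST → push 4
COMPARE_OP bool(<) → 1 vs 4 = True
POP_JUMP_IF_FALSE → pop True; no jump
LOAD_FAST_LOAD_FAST n,a → push 0,-6
BINARY_OP * → 0 * -6 = 0
STORE_FAST n → n=0
LOAD_FAST i → push 1
LOAD_CONST → push 6
BINARY_OP * → 1 * 6 = 6
STORE_FAST n → n=6
LOAD_FAST i → push 1
LOAD_CONST → push 1
BINARY_OP + → 1 + 1 = 2
STORE_FAST i → i=2
LOAD_FAST i → push 2
LOAD_CONST → push 4
COMPARE_OP bool(<) → 2 vs 4 = True
POP_JUMP_IF_FALSE → pop True; no jump
LOAD_FAST_LOAD_FAST n,a → push 6,-6
BINARY_OP * → 6 * -6 = -36
STORE_FAST n → n=-36
LOAD_FAST i → push 2
LOAD_CONST → push 6
BINARY_OP * → 2 * 6 = 12
STORE_FAST n → n=12
LOAD_FAST i → push 2
LOAD_CONST → push 1
BINARY_OP + → 2 + 1 = 3
STORE_FAST i → i=3
LOAD_FAST i → push 3
LOAD_CONST → push 4
COMPARE_OP bool(<) → 3 vs 4 = True
POP_JUMP_IF_FALSE → pop True; no jump
LOAD_FAST_LOAD_FAST n,a → push 12,-6
BINARY_OP * → 12 * -6 = -72
STORE_FAST n → n=-72
LOAD_FAST i → push 3
LOAD_CONST → push 6
BINARY_OP * → 3 * 6 = 18
STORE_FAST n → n=18
LOAD_FAST i → push 3
LOAD_CONST → push 1
BINARY_OP + → 3 + 1 = 4
STORE_FAST i → i=4
LOAD_FAST i → push 4
LOAD_CONST → push 4
COMPARE_OP bool(<) → 4 vs 4 = False
POP_JUMP_IF_FALSE → pop False; jump
LOAD_FAST n → push 18
RETURN_VALUE → return 18.

18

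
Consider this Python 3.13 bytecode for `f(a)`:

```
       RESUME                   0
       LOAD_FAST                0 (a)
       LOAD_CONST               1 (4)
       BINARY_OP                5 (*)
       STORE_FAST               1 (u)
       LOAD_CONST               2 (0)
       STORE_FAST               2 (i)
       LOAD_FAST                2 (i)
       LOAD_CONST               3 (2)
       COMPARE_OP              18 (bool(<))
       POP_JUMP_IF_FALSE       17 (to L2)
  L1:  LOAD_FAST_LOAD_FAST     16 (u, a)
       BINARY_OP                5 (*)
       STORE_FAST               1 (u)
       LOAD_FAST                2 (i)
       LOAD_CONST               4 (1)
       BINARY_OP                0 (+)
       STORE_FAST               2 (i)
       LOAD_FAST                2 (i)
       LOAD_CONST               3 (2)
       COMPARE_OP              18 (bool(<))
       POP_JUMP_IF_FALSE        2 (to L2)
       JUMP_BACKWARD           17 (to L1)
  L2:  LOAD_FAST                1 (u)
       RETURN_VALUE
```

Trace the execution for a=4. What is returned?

LOAD_FAST a → push 4. Stack: [4]
LOAD_CONST → push 4. Stack: [4, 4]
BINARY_OP * → 4 * 4 = 16. Stack: [16]
STORE_FAST u → u=16. Stack: []
LOAD_CONST → push 0. Stack: [0]
STORE_FAST i → i=0. Stack: []
LOAD_FAST i → push 0. Stack: [0]
LOAD_CONST → push 2. Stack: [0, 2]
COMPARE_OP bool(<) → 0 vs 2 = True. Stack: [True]
POP_JUMP_IF_FALSE → pop True; no jump. Stack: []
LOAD_FAST_LOAD_FAST u,a → push 16,4. Stack: [16, 4]
BINARY_OP * → 16 * 4 = 64. Stack: [64]
STORE_FAST u → u=64. Stack: []
LOAD_FAST i → push 0. Stack: [0]
LOAD_CONST → push 1. Stack: [0, 1]
BINARY_OP + → 0 + 1 = 1. Stack: [1]
STORE_FAST i → i=1. Stack: []
LOAD_FAST i → push 1. Stack: [1]
LOAD_CONST → push 2. Stack: [1, 2]
COMPARE_OP bool(<) → 1 vs 2 = True. Stack: [True]
POP_JUMP_IF_FALSE → pop True; no jump. Stack: []
LOAD_FAST_LOAD_FAST u,a → push 64,4. Stack: [64, 4]
BINARY_OP * → 64 * 4 = 256. Stack: [256]
STORE_FAST u → u=256. Stack: []
LOAD_FAST i → push 1. Stack: [1]
LOAD_CONST → push 1. Stack: [1, 1]
BINARY_OP + → 1 + 1 = 2. Stack: [2]
STORE_FAST i → i=2. Stack: []
LOAD_FAST i → push 2. Stack: [2]
LOAD_CONST → push 2. Stack: [2, 2]
COMPARE_OP bool(<) → 2 vs 2 = False. Stack: [False]
POP_JUMP_IF_FALSE → pop False; jump. Stack: []
LOAD_FAST u → push 256. Stack: [256]
RETURN_VALUE → return 256.

256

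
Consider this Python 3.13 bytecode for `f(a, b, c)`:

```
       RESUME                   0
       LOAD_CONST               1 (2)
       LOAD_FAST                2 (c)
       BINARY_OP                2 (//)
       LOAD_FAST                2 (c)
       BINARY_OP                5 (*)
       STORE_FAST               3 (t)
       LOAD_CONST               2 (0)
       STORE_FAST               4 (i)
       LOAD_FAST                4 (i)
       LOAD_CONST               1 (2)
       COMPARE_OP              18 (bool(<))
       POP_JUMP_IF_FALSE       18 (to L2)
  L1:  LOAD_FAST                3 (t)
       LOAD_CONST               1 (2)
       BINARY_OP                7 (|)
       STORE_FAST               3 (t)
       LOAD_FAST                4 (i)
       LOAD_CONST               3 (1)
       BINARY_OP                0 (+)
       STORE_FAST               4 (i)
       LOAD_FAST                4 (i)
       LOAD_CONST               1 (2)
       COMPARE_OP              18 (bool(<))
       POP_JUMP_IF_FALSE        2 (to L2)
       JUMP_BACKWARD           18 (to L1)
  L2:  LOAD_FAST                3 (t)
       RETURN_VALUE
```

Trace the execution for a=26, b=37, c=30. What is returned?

LOAD_CONST → push 2. Stack: [2]
LOAD_FAST c → push 30. Stack: [2, 30]
BINARY_OP // → 2 // 30 = 0. Stack: [0]
LOAD_FAST c → push 30. Stack: [0, 30]
BINARY_OP * → 0 * 30 = 0. Stack: [0]
STORE_FAST t → t=0. Stack: []
LOAD_CONST → push 0. Stack: [0]
STORE_FAST i → i=0. Stack: []
LOAD_FAST i → push 0. Stack: [0]
LOAD_CONST → push 2. Stack: [0, 2]
COMPARE_OP bool(<) → 0 vs 2 = True. Stack: [True]
POP_JUMP_IF_FALSE → pop True; no jump. Stack: []
LOAD_FAST t → push 0. Stack: [0]
LOAD_CONST → push 2. Stack: [0, 2]
BINARY_OP | → 0 | 2 = 2. Stack: [2]
STORE_FAST t → t=2. Stack: []
LOAD_FAST i → push 0. Stack: [0]
LOAD_CONST → push 1. Stack: [0, 1]
BINARY_OP + → 0 + 1 = 1. Stack: [1]
STORE_FAST i → i=1. Stack: []
LOAD_FAST i → push 1. Stack: [1]
LOAD_CONST → push 2. Stack: [1, 2]
COMPARE_OP bool(<) → 1 vs 2 = True. Stack: [True]
POP_JUMP_IF_FALSE → pop True; no jump. Stack: []
LOAD_FAST t → push 2. Stack: [2]
LOAD_CONST → push 2. Stack: [2, 2]
BINARY_OP | → 2 | 2 = 2. Stack: [2]
STORE_FAST t → t=2. Stack: []
LOAD_FAST i → push 1. Stack: [1]
LOAD_CONST → push 1. Stack: [1, 1]
BINARY_OP + → 1 + 1 = 2. Stack: [2]
STORE_FAST i → i=2. Stack: []
LOAD_FAST i → push 2. Stack: [2]
LOAD_CONST → push 2. Stack: [2, 2]
COMPARE_OP bool(<) → 2 vs 2 = False. Stack: [False]
POP_JUMP_IF_FALSE → pop False; jump. Stack: []
LOAD_FAST t → push 2. Stack: [2]
RETURN_VALUE → return 2.

2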